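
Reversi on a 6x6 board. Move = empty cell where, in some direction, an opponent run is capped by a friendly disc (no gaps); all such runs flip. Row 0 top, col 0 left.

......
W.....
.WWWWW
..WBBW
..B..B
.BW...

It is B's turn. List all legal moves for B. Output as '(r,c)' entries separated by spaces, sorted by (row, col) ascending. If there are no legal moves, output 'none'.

(0,0): no bracket -> illegal
(0,1): no bracket -> illegal
(1,1): flips 1 -> legal
(1,2): flips 3 -> legal
(1,3): flips 1 -> legal
(1,4): flips 1 -> legal
(1,5): flips 3 -> legal
(2,0): no bracket -> illegal
(3,0): no bracket -> illegal
(3,1): flips 1 -> legal
(4,1): no bracket -> illegal
(4,3): no bracket -> illegal
(4,4): no bracket -> illegal
(5,3): flips 1 -> legal

Answer: (1,1) (1,2) (1,3) (1,4) (1,5) (3,1) (5,3)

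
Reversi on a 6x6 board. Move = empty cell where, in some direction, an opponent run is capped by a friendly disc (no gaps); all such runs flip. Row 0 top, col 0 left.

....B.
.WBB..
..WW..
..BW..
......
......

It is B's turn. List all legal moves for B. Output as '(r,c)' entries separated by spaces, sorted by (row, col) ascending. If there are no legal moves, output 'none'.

Answer: (1,0) (1,4) (3,1) (3,4) (4,3)

Derivation:
(0,0): no bracket -> illegal
(0,1): no bracket -> illegal
(0,2): no bracket -> illegal
(1,0): flips 1 -> legal
(1,4): flips 1 -> legal
(2,0): no bracket -> illegal
(2,1): no bracket -> illegal
(2,4): no bracket -> illegal
(3,1): flips 1 -> legal
(3,4): flips 2 -> legal
(4,2): no bracket -> illegal
(4,3): flips 2 -> legal
(4,4): no bracket -> illegal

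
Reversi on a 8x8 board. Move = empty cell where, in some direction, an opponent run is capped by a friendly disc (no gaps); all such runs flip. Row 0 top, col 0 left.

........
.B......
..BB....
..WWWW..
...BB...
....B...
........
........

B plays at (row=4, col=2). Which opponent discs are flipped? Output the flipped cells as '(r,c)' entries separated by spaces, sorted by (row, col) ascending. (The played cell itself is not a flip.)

Dir NW: first cell '.' (not opp) -> no flip
Dir N: opp run (3,2) capped by B -> flip
Dir NE: opp run (3,3), next='.' -> no flip
Dir W: first cell '.' (not opp) -> no flip
Dir E: first cell 'B' (not opp) -> no flip
Dir SW: first cell '.' (not opp) -> no flip
Dir S: first cell '.' (not opp) -> no flip
Dir SE: first cell '.' (not opp) -> no flip

Answer: (3,2)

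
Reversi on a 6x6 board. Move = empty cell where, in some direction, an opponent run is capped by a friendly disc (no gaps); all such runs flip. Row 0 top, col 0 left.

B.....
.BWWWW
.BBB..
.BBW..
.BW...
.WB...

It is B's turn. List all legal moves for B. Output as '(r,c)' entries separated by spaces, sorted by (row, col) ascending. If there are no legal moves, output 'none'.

(0,1): flips 1 -> legal
(0,2): flips 1 -> legal
(0,3): flips 2 -> legal
(0,4): flips 1 -> legal
(0,5): flips 1 -> legal
(2,4): no bracket -> illegal
(2,5): no bracket -> illegal
(3,4): flips 1 -> legal
(4,0): no bracket -> illegal
(4,3): flips 2 -> legal
(4,4): flips 1 -> legal
(5,0): flips 1 -> legal
(5,3): flips 1 -> legal

Answer: (0,1) (0,2) (0,3) (0,4) (0,5) (3,4) (4,3) (4,4) (5,0) (5,3)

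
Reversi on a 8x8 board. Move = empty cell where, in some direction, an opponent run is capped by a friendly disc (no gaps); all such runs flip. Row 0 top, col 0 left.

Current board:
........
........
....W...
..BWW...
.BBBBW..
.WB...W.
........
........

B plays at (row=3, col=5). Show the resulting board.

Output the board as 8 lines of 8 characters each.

Answer: ........
........
....W...
..BBBB..
.BBBBW..
.WB...W.
........
........

Derivation:
Place B at (3,5); scan 8 dirs for brackets.
Dir NW: opp run (2,4), next='.' -> no flip
Dir N: first cell '.' (not opp) -> no flip
Dir NE: first cell '.' (not opp) -> no flip
Dir W: opp run (3,4) (3,3) capped by B -> flip
Dir E: first cell '.' (not opp) -> no flip
Dir SW: first cell 'B' (not opp) -> no flip
Dir S: opp run (4,5), next='.' -> no flip
Dir SE: first cell '.' (not opp) -> no flip
All flips: (3,3) (3,4)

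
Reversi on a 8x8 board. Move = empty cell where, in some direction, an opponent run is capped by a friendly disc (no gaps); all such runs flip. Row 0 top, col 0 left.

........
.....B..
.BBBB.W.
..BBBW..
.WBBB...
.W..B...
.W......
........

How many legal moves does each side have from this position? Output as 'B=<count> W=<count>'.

-- B to move --
(1,6): no bracket -> illegal
(1,7): flips 2 -> legal
(2,5): no bracket -> illegal
(2,7): no bracket -> illegal
(3,0): no bracket -> illegal
(3,1): no bracket -> illegal
(3,6): flips 1 -> legal
(3,7): flips 1 -> legal
(4,0): flips 1 -> legal
(4,5): no bracket -> illegal
(4,6): flips 1 -> legal
(5,0): flips 1 -> legal
(5,2): no bracket -> illegal
(6,0): flips 1 -> legal
(6,2): no bracket -> illegal
(7,0): no bracket -> illegal
(7,1): no bracket -> illegal
(7,2): no bracket -> illegal
B mobility = 7
-- W to move --
(0,4): flips 1 -> legal
(0,5): no bracket -> illegal
(0,6): flips 4 -> legal
(1,0): no bracket -> illegal
(1,1): no bracket -> illegal
(1,2): no bracket -> illegal
(1,3): flips 1 -> legal
(1,4): flips 2 -> legal
(1,6): no bracket -> illegal
(2,0): no bracket -> illegal
(2,5): no bracket -> illegal
(3,0): no bracket -> illegal
(3,1): flips 3 -> legal
(4,5): flips 3 -> legal
(5,2): no bracket -> illegal
(5,3): flips 1 -> legal
(5,5): no bracket -> illegal
(6,3): no bracket -> illegal
(6,4): no bracket -> illegal
(6,5): no bracket -> illegal
W mobility = 7

Answer: B=7 W=7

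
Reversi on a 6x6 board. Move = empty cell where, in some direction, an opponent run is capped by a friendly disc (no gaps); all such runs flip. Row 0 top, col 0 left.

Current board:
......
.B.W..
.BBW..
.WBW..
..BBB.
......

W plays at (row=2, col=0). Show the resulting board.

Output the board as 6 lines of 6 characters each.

Answer: ......
.B.W..
WWWW..
.WBW..
..BBB.
......

Derivation:
Place W at (2,0); scan 8 dirs for brackets.
Dir NW: edge -> no flip
Dir N: first cell '.' (not opp) -> no flip
Dir NE: opp run (1,1), next='.' -> no flip
Dir W: edge -> no flip
Dir E: opp run (2,1) (2,2) capped by W -> flip
Dir SW: edge -> no flip
Dir S: first cell '.' (not opp) -> no flip
Dir SE: first cell 'W' (not opp) -> no flip
All flips: (2,1) (2,2)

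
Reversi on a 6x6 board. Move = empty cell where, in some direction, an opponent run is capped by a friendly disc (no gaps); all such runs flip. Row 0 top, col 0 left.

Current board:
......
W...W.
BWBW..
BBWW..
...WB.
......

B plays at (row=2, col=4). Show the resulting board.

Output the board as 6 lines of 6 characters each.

Answer: ......
W...W.
BWBBB.
BBWW..
...WB.
......

Derivation:
Place B at (2,4); scan 8 dirs for brackets.
Dir NW: first cell '.' (not opp) -> no flip
Dir N: opp run (1,4), next='.' -> no flip
Dir NE: first cell '.' (not opp) -> no flip
Dir W: opp run (2,3) capped by B -> flip
Dir E: first cell '.' (not opp) -> no flip
Dir SW: opp run (3,3), next='.' -> no flip
Dir S: first cell '.' (not opp) -> no flip
Dir SE: first cell '.' (not opp) -> no flip
All flips: (2,3)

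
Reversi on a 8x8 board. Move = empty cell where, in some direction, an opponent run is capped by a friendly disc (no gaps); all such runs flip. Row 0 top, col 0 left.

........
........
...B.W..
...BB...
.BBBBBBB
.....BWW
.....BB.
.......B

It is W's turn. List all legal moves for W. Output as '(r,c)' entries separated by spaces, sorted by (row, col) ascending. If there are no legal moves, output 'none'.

Answer: (1,2) (3,5) (3,6) (3,7) (5,2) (5,4) (7,4) (7,5) (7,6)

Derivation:
(1,2): flips 3 -> legal
(1,3): no bracket -> illegal
(1,4): no bracket -> illegal
(2,2): no bracket -> illegal
(2,4): no bracket -> illegal
(3,0): no bracket -> illegal
(3,1): no bracket -> illegal
(3,2): no bracket -> illegal
(3,5): flips 1 -> legal
(3,6): flips 1 -> legal
(3,7): flips 1 -> legal
(4,0): no bracket -> illegal
(5,0): no bracket -> illegal
(5,1): no bracket -> illegal
(5,2): flips 2 -> legal
(5,3): no bracket -> illegal
(5,4): flips 1 -> legal
(6,4): no bracket -> illegal
(6,7): no bracket -> illegal
(7,4): flips 1 -> legal
(7,5): flips 1 -> legal
(7,6): flips 1 -> legal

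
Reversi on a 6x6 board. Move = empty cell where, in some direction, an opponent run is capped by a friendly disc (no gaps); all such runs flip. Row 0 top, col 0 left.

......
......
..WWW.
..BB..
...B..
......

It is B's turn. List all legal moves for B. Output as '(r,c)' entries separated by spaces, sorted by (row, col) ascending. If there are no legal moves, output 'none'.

Answer: (1,1) (1,2) (1,3) (1,4) (1,5)

Derivation:
(1,1): flips 1 -> legal
(1,2): flips 1 -> legal
(1,3): flips 1 -> legal
(1,4): flips 1 -> legal
(1,5): flips 1 -> legal
(2,1): no bracket -> illegal
(2,5): no bracket -> illegal
(3,1): no bracket -> illegal
(3,4): no bracket -> illegal
(3,5): no bracket -> illegal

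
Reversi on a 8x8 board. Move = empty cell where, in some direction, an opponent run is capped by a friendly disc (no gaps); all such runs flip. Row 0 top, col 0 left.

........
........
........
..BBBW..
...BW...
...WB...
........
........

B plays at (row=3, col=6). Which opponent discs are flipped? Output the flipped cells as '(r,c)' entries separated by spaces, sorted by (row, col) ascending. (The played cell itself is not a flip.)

Dir NW: first cell '.' (not opp) -> no flip
Dir N: first cell '.' (not opp) -> no flip
Dir NE: first cell '.' (not opp) -> no flip
Dir W: opp run (3,5) capped by B -> flip
Dir E: first cell '.' (not opp) -> no flip
Dir SW: first cell '.' (not opp) -> no flip
Dir S: first cell '.' (not opp) -> no flip
Dir SE: first cell '.' (not opp) -> no flip

Answer: (3,5)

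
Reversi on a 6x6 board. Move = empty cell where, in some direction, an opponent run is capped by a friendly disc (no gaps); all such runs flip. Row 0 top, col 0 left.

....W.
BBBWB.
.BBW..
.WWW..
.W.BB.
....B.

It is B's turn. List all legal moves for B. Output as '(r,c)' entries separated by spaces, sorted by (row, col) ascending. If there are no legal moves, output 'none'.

(0,2): no bracket -> illegal
(0,3): flips 3 -> legal
(0,5): no bracket -> illegal
(1,5): no bracket -> illegal
(2,0): no bracket -> illegal
(2,4): flips 1 -> legal
(3,0): no bracket -> illegal
(3,4): flips 1 -> legal
(4,0): flips 1 -> legal
(4,2): flips 1 -> legal
(5,0): flips 3 -> legal
(5,1): flips 2 -> legal
(5,2): no bracket -> illegal

Answer: (0,3) (2,4) (3,4) (4,0) (4,2) (5,0) (5,1)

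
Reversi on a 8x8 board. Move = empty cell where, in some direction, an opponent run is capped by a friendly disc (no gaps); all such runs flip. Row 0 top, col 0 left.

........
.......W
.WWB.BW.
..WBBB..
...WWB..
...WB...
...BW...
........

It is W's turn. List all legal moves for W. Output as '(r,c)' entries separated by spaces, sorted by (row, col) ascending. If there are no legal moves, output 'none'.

Answer: (1,3) (1,4) (1,6) (2,4) (3,6) (4,6) (5,5) (6,2) (6,5) (7,3)

Derivation:
(1,2): no bracket -> illegal
(1,3): flips 2 -> legal
(1,4): flips 1 -> legal
(1,5): no bracket -> illegal
(1,6): flips 2 -> legal
(2,4): flips 3 -> legal
(3,6): flips 3 -> legal
(4,2): no bracket -> illegal
(4,6): flips 1 -> legal
(5,2): no bracket -> illegal
(5,5): flips 1 -> legal
(5,6): no bracket -> illegal
(6,2): flips 1 -> legal
(6,5): flips 1 -> legal
(7,2): no bracket -> illegal
(7,3): flips 1 -> legal
(7,4): no bracket -> illegal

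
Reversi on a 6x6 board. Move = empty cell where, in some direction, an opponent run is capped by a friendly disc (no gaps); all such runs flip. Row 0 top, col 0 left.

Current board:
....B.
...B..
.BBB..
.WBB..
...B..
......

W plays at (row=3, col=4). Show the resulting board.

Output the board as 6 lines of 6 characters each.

Place W at (3,4); scan 8 dirs for brackets.
Dir NW: opp run (2,3), next='.' -> no flip
Dir N: first cell '.' (not opp) -> no flip
Dir NE: first cell '.' (not opp) -> no flip
Dir W: opp run (3,3) (3,2) capped by W -> flip
Dir E: first cell '.' (not opp) -> no flip
Dir SW: opp run (4,3), next='.' -> no flip
Dir S: first cell '.' (not opp) -> no flip
Dir SE: first cell '.' (not opp) -> no flip
All flips: (3,2) (3,3)

Answer: ....B.
...B..
.BBB..
.WWWW.
...B..
......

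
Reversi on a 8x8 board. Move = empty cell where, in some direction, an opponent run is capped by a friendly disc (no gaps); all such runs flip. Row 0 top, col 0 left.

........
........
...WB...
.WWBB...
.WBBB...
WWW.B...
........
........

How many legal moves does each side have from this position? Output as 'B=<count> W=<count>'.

-- B to move --
(1,2): flips 1 -> legal
(1,3): flips 1 -> legal
(1,4): no bracket -> illegal
(2,0): flips 1 -> legal
(2,1): flips 1 -> legal
(2,2): flips 2 -> legal
(3,0): flips 2 -> legal
(4,0): flips 1 -> legal
(5,3): no bracket -> illegal
(6,0): flips 1 -> legal
(6,1): flips 1 -> legal
(6,2): flips 1 -> legal
(6,3): no bracket -> illegal
B mobility = 10
-- W to move --
(1,3): no bracket -> illegal
(1,4): no bracket -> illegal
(1,5): flips 3 -> legal
(2,2): no bracket -> illegal
(2,5): flips 3 -> legal
(3,5): flips 2 -> legal
(4,5): flips 4 -> legal
(5,3): flips 3 -> legal
(5,5): no bracket -> illegal
(6,3): no bracket -> illegal
(6,4): no bracket -> illegal
(6,5): flips 2 -> legal
W mobility = 6

Answer: B=10 W=6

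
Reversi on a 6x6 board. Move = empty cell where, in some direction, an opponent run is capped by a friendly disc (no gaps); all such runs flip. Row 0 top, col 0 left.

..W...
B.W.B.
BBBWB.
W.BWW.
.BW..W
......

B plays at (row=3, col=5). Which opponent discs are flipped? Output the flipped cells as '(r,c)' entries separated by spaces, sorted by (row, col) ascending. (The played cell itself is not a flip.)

Answer: (3,3) (3,4)

Derivation:
Dir NW: first cell 'B' (not opp) -> no flip
Dir N: first cell '.' (not opp) -> no flip
Dir NE: edge -> no flip
Dir W: opp run (3,4) (3,3) capped by B -> flip
Dir E: edge -> no flip
Dir SW: first cell '.' (not opp) -> no flip
Dir S: opp run (4,5), next='.' -> no flip
Dir SE: edge -> no flip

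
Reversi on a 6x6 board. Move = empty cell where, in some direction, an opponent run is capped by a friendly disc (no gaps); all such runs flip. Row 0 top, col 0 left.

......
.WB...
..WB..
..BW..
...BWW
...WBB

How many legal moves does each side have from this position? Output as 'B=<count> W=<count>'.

Answer: B=6 W=5

Derivation:
-- B to move --
(0,0): flips 4 -> legal
(0,1): no bracket -> illegal
(0,2): no bracket -> illegal
(1,0): flips 1 -> legal
(1,3): no bracket -> illegal
(2,0): no bracket -> illegal
(2,1): flips 1 -> legal
(2,4): no bracket -> illegal
(3,1): no bracket -> illegal
(3,4): flips 2 -> legal
(3,5): flips 1 -> legal
(4,2): no bracket -> illegal
(5,2): flips 1 -> legal
B mobility = 6
-- W to move --
(0,1): no bracket -> illegal
(0,2): flips 1 -> legal
(0,3): no bracket -> illegal
(1,3): flips 2 -> legal
(1,4): no bracket -> illegal
(2,1): no bracket -> illegal
(2,4): flips 1 -> legal
(3,1): flips 1 -> legal
(3,4): no bracket -> illegal
(4,1): no bracket -> illegal
(4,2): flips 2 -> legal
(5,2): no bracket -> illegal
W mobility = 5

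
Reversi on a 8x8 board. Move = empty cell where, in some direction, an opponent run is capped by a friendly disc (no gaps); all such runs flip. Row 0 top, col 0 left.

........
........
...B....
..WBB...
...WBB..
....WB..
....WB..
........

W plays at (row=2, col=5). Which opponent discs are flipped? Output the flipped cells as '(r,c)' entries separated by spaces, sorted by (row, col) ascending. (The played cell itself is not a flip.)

Answer: (3,4)

Derivation:
Dir NW: first cell '.' (not opp) -> no flip
Dir N: first cell '.' (not opp) -> no flip
Dir NE: first cell '.' (not opp) -> no flip
Dir W: first cell '.' (not opp) -> no flip
Dir E: first cell '.' (not opp) -> no flip
Dir SW: opp run (3,4) capped by W -> flip
Dir S: first cell '.' (not opp) -> no flip
Dir SE: first cell '.' (not opp) -> no flip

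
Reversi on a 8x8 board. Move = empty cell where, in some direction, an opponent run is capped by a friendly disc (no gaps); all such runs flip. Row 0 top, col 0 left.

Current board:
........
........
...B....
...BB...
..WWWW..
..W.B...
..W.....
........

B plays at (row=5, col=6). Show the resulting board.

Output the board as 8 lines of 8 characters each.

Place B at (5,6); scan 8 dirs for brackets.
Dir NW: opp run (4,5) capped by B -> flip
Dir N: first cell '.' (not opp) -> no flip
Dir NE: first cell '.' (not opp) -> no flip
Dir W: first cell '.' (not opp) -> no flip
Dir E: first cell '.' (not opp) -> no flip
Dir SW: first cell '.' (not opp) -> no flip
Dir S: first cell '.' (not opp) -> no flip
Dir SE: first cell '.' (not opp) -> no flip
All flips: (4,5)

Answer: ........
........
...B....
...BB...
..WWWB..
..W.B.B.
..W.....
........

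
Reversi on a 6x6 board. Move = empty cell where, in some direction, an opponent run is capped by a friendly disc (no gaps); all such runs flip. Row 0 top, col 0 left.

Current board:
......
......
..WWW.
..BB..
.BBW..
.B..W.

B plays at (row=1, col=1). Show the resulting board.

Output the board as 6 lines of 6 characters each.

Answer: ......
.B....
..BWW.
..BB..
.BBW..
.B..W.

Derivation:
Place B at (1,1); scan 8 dirs for brackets.
Dir NW: first cell '.' (not opp) -> no flip
Dir N: first cell '.' (not opp) -> no flip
Dir NE: first cell '.' (not opp) -> no flip
Dir W: first cell '.' (not opp) -> no flip
Dir E: first cell '.' (not opp) -> no flip
Dir SW: first cell '.' (not opp) -> no flip
Dir S: first cell '.' (not opp) -> no flip
Dir SE: opp run (2,2) capped by B -> flip
All flips: (2,2)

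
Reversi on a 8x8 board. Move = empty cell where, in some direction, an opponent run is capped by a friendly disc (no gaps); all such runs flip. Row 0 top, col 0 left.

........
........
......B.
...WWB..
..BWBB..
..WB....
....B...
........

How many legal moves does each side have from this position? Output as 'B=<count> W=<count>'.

-- B to move --
(2,2): flips 1 -> legal
(2,3): flips 3 -> legal
(2,4): flips 2 -> legal
(2,5): no bracket -> illegal
(3,2): flips 2 -> legal
(4,1): no bracket -> illegal
(5,1): flips 1 -> legal
(5,4): no bracket -> illegal
(6,1): no bracket -> illegal
(6,2): flips 1 -> legal
(6,3): no bracket -> illegal
B mobility = 6
-- W to move --
(1,5): no bracket -> illegal
(1,6): no bracket -> illegal
(1,7): no bracket -> illegal
(2,4): no bracket -> illegal
(2,5): no bracket -> illegal
(2,7): no bracket -> illegal
(3,1): no bracket -> illegal
(3,2): flips 1 -> legal
(3,6): flips 1 -> legal
(3,7): no bracket -> illegal
(4,1): flips 1 -> legal
(4,6): flips 2 -> legal
(5,1): flips 1 -> legal
(5,4): flips 2 -> legal
(5,5): flips 1 -> legal
(5,6): flips 1 -> legal
(6,2): no bracket -> illegal
(6,3): flips 1 -> legal
(6,5): no bracket -> illegal
(7,3): no bracket -> illegal
(7,4): no bracket -> illegal
(7,5): no bracket -> illegal
W mobility = 9

Answer: B=6 W=9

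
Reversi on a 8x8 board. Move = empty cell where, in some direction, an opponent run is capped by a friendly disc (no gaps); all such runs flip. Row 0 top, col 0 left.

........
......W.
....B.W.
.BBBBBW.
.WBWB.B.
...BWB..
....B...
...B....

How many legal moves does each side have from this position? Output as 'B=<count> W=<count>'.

-- B to move --
(0,5): no bracket -> illegal
(0,6): flips 3 -> legal
(0,7): no bracket -> illegal
(1,5): no bracket -> illegal
(1,7): flips 1 -> legal
(2,5): no bracket -> illegal
(2,7): no bracket -> illegal
(3,0): no bracket -> illegal
(3,7): flips 1 -> legal
(4,0): flips 1 -> legal
(4,5): no bracket -> illegal
(4,7): no bracket -> illegal
(5,0): flips 1 -> legal
(5,1): flips 1 -> legal
(5,2): flips 1 -> legal
(6,3): no bracket -> illegal
(6,5): flips 2 -> legal
B mobility = 8
-- W to move --
(1,3): no bracket -> illegal
(1,4): flips 3 -> legal
(1,5): no bracket -> illegal
(2,0): no bracket -> illegal
(2,1): flips 2 -> legal
(2,2): no bracket -> illegal
(2,3): flips 2 -> legal
(2,5): flips 1 -> legal
(3,0): flips 5 -> legal
(3,7): no bracket -> illegal
(4,0): no bracket -> illegal
(4,5): flips 1 -> legal
(4,7): no bracket -> illegal
(5,1): no bracket -> illegal
(5,2): flips 1 -> legal
(5,6): flips 2 -> legal
(5,7): no bracket -> illegal
(6,2): flips 3 -> legal
(6,3): flips 1 -> legal
(6,5): no bracket -> illegal
(6,6): no bracket -> illegal
(7,2): no bracket -> illegal
(7,4): flips 1 -> legal
(7,5): no bracket -> illegal
W mobility = 11

Answer: B=8 W=11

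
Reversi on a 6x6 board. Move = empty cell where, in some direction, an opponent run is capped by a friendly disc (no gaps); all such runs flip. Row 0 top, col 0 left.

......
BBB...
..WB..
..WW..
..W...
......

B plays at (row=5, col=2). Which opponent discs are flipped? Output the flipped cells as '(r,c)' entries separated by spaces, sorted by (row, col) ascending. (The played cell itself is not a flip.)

Answer: (2,2) (3,2) (4,2)

Derivation:
Dir NW: first cell '.' (not opp) -> no flip
Dir N: opp run (4,2) (3,2) (2,2) capped by B -> flip
Dir NE: first cell '.' (not opp) -> no flip
Dir W: first cell '.' (not opp) -> no flip
Dir E: first cell '.' (not opp) -> no flip
Dir SW: edge -> no flip
Dir S: edge -> no flip
Dir SE: edge -> no flip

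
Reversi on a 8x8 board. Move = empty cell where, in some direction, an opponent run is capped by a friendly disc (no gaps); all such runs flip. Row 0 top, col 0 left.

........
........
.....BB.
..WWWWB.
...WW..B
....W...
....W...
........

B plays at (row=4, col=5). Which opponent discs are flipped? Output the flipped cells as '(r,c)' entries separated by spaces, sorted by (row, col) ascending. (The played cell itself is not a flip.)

Answer: (3,5)

Derivation:
Dir NW: opp run (3,4), next='.' -> no flip
Dir N: opp run (3,5) capped by B -> flip
Dir NE: first cell 'B' (not opp) -> no flip
Dir W: opp run (4,4) (4,3), next='.' -> no flip
Dir E: first cell '.' (not opp) -> no flip
Dir SW: opp run (5,4), next='.' -> no flip
Dir S: first cell '.' (not opp) -> no flip
Dir SE: first cell '.' (not opp) -> no flip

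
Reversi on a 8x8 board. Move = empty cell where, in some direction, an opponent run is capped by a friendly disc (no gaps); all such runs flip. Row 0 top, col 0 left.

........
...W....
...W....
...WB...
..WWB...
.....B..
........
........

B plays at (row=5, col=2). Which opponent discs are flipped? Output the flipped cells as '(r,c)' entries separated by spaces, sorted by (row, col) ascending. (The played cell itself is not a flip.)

Dir NW: first cell '.' (not opp) -> no flip
Dir N: opp run (4,2), next='.' -> no flip
Dir NE: opp run (4,3) capped by B -> flip
Dir W: first cell '.' (not opp) -> no flip
Dir E: first cell '.' (not opp) -> no flip
Dir SW: first cell '.' (not opp) -> no flip
Dir S: first cell '.' (not opp) -> no flip
Dir SE: first cell '.' (not opp) -> no flip

Answer: (4,3)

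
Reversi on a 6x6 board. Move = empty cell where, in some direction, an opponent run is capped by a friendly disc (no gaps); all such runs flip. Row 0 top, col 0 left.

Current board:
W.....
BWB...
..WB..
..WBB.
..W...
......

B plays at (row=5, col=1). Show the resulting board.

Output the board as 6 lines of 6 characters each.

Place B at (5,1); scan 8 dirs for brackets.
Dir NW: first cell '.' (not opp) -> no flip
Dir N: first cell '.' (not opp) -> no flip
Dir NE: opp run (4,2) capped by B -> flip
Dir W: first cell '.' (not opp) -> no flip
Dir E: first cell '.' (not opp) -> no flip
Dir SW: edge -> no flip
Dir S: edge -> no flip
Dir SE: edge -> no flip
All flips: (4,2)

Answer: W.....
BWB...
..WB..
..WBB.
..B...
.B....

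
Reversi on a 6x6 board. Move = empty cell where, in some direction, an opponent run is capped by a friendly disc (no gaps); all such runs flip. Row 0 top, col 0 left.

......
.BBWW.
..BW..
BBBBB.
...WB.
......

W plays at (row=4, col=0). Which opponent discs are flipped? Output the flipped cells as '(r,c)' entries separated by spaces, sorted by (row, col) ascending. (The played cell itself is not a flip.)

Dir NW: edge -> no flip
Dir N: opp run (3,0), next='.' -> no flip
Dir NE: opp run (3,1) (2,2) capped by W -> flip
Dir W: edge -> no flip
Dir E: first cell '.' (not opp) -> no flip
Dir SW: edge -> no flip
Dir S: first cell '.' (not opp) -> no flip
Dir SE: first cell '.' (not opp) -> no flip

Answer: (2,2) (3,1)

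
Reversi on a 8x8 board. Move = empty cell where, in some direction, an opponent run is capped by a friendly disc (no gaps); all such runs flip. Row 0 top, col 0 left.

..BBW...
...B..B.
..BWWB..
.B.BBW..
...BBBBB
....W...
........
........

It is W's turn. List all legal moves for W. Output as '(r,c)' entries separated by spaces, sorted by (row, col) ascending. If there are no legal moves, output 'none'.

Answer: (0,1) (1,5) (2,1) (2,6) (3,2) (3,6) (4,0) (4,2) (5,3) (5,5) (5,6) (5,7)

Derivation:
(0,1): flips 2 -> legal
(0,5): no bracket -> illegal
(0,6): no bracket -> illegal
(0,7): no bracket -> illegal
(1,1): no bracket -> illegal
(1,2): no bracket -> illegal
(1,4): no bracket -> illegal
(1,5): flips 1 -> legal
(1,7): no bracket -> illegal
(2,0): no bracket -> illegal
(2,1): flips 1 -> legal
(2,6): flips 1 -> legal
(2,7): no bracket -> illegal
(3,0): no bracket -> illegal
(3,2): flips 3 -> legal
(3,6): flips 1 -> legal
(3,7): no bracket -> illegal
(4,0): flips 3 -> legal
(4,1): no bracket -> illegal
(4,2): flips 1 -> legal
(5,2): no bracket -> illegal
(5,3): flips 3 -> legal
(5,5): flips 1 -> legal
(5,6): flips 2 -> legal
(5,7): flips 1 -> legal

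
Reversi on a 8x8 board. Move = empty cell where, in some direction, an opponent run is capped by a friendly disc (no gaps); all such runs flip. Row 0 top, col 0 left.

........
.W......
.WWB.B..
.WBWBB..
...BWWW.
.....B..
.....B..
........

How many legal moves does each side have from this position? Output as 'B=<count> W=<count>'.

Answer: B=11 W=12

Derivation:
-- B to move --
(0,0): flips 4 -> legal
(0,1): no bracket -> illegal
(0,2): no bracket -> illegal
(1,0): flips 1 -> legal
(1,2): flips 1 -> legal
(1,3): no bracket -> illegal
(2,0): flips 2 -> legal
(2,4): no bracket -> illegal
(3,0): flips 1 -> legal
(3,6): no bracket -> illegal
(3,7): flips 1 -> legal
(4,0): no bracket -> illegal
(4,1): no bracket -> illegal
(4,2): no bracket -> illegal
(4,7): flips 3 -> legal
(5,3): flips 1 -> legal
(5,4): flips 1 -> legal
(5,6): flips 1 -> legal
(5,7): flips 1 -> legal
B mobility = 11
-- W to move --
(1,2): flips 2 -> legal
(1,3): flips 1 -> legal
(1,4): no bracket -> illegal
(1,5): flips 2 -> legal
(1,6): no bracket -> illegal
(2,4): flips 3 -> legal
(2,6): flips 1 -> legal
(3,6): flips 2 -> legal
(4,1): no bracket -> illegal
(4,2): flips 2 -> legal
(5,2): no bracket -> illegal
(5,3): flips 1 -> legal
(5,4): flips 2 -> legal
(5,6): no bracket -> illegal
(6,4): flips 1 -> legal
(6,6): flips 1 -> legal
(7,4): no bracket -> illegal
(7,5): flips 2 -> legal
(7,6): no bracket -> illegal
W mobility = 12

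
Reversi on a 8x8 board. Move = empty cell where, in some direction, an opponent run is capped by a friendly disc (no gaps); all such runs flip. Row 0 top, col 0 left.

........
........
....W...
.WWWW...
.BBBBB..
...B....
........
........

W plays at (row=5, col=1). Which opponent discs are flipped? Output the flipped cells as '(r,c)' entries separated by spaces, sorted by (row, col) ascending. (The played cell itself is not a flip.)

Dir NW: first cell '.' (not opp) -> no flip
Dir N: opp run (4,1) capped by W -> flip
Dir NE: opp run (4,2) capped by W -> flip
Dir W: first cell '.' (not opp) -> no flip
Dir E: first cell '.' (not opp) -> no flip
Dir SW: first cell '.' (not opp) -> no flip
Dir S: first cell '.' (not opp) -> no flip
Dir SE: first cell '.' (not opp) -> no flip

Answer: (4,1) (4,2)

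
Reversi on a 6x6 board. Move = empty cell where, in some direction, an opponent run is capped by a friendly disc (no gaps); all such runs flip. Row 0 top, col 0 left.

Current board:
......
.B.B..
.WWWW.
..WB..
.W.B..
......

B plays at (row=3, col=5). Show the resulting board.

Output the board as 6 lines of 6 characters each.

Place B at (3,5); scan 8 dirs for brackets.
Dir NW: opp run (2,4) capped by B -> flip
Dir N: first cell '.' (not opp) -> no flip
Dir NE: edge -> no flip
Dir W: first cell '.' (not opp) -> no flip
Dir E: edge -> no flip
Dir SW: first cell '.' (not opp) -> no flip
Dir S: first cell '.' (not opp) -> no flip
Dir SE: edge -> no flip
All flips: (2,4)

Answer: ......
.B.B..
.WWWB.
..WB.B
.W.B..
......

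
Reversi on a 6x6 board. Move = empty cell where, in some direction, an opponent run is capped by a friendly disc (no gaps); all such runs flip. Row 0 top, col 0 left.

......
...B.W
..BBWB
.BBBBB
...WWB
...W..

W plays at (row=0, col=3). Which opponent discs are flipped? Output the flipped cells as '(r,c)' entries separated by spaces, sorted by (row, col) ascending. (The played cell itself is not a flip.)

Answer: (1,3) (2,3) (3,3)

Derivation:
Dir NW: edge -> no flip
Dir N: edge -> no flip
Dir NE: edge -> no flip
Dir W: first cell '.' (not opp) -> no flip
Dir E: first cell '.' (not opp) -> no flip
Dir SW: first cell '.' (not opp) -> no flip
Dir S: opp run (1,3) (2,3) (3,3) capped by W -> flip
Dir SE: first cell '.' (not opp) -> no flip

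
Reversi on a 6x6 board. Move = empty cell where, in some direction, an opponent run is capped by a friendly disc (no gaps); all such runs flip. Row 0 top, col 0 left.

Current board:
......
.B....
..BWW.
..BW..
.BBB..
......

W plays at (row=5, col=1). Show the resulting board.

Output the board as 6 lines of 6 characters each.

Place W at (5,1); scan 8 dirs for brackets.
Dir NW: first cell '.' (not opp) -> no flip
Dir N: opp run (4,1), next='.' -> no flip
Dir NE: opp run (4,2) capped by W -> flip
Dir W: first cell '.' (not opp) -> no flip
Dir E: first cell '.' (not opp) -> no flip
Dir SW: edge -> no flip
Dir S: edge -> no flip
Dir SE: edge -> no flip
All flips: (4,2)

Answer: ......
.B....
..BWW.
..BW..
.BWB..
.W....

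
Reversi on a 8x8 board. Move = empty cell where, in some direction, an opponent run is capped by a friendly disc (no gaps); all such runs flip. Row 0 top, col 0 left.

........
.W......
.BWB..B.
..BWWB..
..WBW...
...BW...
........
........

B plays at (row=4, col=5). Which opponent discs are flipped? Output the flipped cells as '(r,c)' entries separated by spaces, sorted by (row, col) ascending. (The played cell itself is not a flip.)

Dir NW: opp run (3,4) capped by B -> flip
Dir N: first cell 'B' (not opp) -> no flip
Dir NE: first cell '.' (not opp) -> no flip
Dir W: opp run (4,4) capped by B -> flip
Dir E: first cell '.' (not opp) -> no flip
Dir SW: opp run (5,4), next='.' -> no flip
Dir S: first cell '.' (not opp) -> no flip
Dir SE: first cell '.' (not opp) -> no flip

Answer: (3,4) (4,4)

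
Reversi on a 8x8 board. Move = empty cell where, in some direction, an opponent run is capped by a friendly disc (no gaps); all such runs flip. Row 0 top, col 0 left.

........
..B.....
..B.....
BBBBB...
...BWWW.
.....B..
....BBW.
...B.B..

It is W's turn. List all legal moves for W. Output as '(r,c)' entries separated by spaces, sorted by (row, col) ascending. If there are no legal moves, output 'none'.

(0,1): no bracket -> illegal
(0,2): no bracket -> illegal
(0,3): no bracket -> illegal
(1,1): flips 2 -> legal
(1,3): no bracket -> illegal
(2,0): no bracket -> illegal
(2,1): no bracket -> illegal
(2,3): flips 1 -> legal
(2,4): flips 1 -> legal
(2,5): no bracket -> illegal
(3,5): no bracket -> illegal
(4,0): no bracket -> illegal
(4,1): no bracket -> illegal
(4,2): flips 1 -> legal
(5,2): no bracket -> illegal
(5,3): no bracket -> illegal
(5,4): no bracket -> illegal
(5,6): no bracket -> illegal
(6,2): no bracket -> illegal
(6,3): flips 2 -> legal
(7,2): no bracket -> illegal
(7,4): no bracket -> illegal
(7,6): no bracket -> illegal

Answer: (1,1) (2,3) (2,4) (4,2) (6,3)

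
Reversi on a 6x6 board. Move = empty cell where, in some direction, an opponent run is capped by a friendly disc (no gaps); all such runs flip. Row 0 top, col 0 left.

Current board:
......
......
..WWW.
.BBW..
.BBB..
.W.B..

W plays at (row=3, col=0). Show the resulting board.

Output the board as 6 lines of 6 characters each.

Place W at (3,0); scan 8 dirs for brackets.
Dir NW: edge -> no flip
Dir N: first cell '.' (not opp) -> no flip
Dir NE: first cell '.' (not opp) -> no flip
Dir W: edge -> no flip
Dir E: opp run (3,1) (3,2) capped by W -> flip
Dir SW: edge -> no flip
Dir S: first cell '.' (not opp) -> no flip
Dir SE: opp run (4,1), next='.' -> no flip
All flips: (3,1) (3,2)

Answer: ......
......
..WWW.
WWWW..
.BBB..
.W.B..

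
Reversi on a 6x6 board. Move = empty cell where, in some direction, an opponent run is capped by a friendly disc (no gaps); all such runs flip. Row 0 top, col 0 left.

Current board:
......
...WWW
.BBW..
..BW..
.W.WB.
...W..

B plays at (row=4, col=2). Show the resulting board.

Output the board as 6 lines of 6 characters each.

Answer: ......
...WWW
.BBW..
..BW..
.WBBB.
...W..

Derivation:
Place B at (4,2); scan 8 dirs for brackets.
Dir NW: first cell '.' (not opp) -> no flip
Dir N: first cell 'B' (not opp) -> no flip
Dir NE: opp run (3,3), next='.' -> no flip
Dir W: opp run (4,1), next='.' -> no flip
Dir E: opp run (4,3) capped by B -> flip
Dir SW: first cell '.' (not opp) -> no flip
Dir S: first cell '.' (not opp) -> no flip
Dir SE: opp run (5,3), next=edge -> no flip
All flips: (4,3)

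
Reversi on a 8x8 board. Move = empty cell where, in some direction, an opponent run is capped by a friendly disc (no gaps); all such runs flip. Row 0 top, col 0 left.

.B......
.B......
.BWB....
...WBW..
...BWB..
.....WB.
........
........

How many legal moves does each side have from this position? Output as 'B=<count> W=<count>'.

-- B to move --
(1,2): no bracket -> illegal
(1,3): no bracket -> illegal
(2,4): no bracket -> illegal
(2,5): flips 1 -> legal
(2,6): no bracket -> illegal
(3,1): no bracket -> illegal
(3,2): flips 1 -> legal
(3,6): flips 1 -> legal
(4,2): no bracket -> illegal
(4,6): no bracket -> illegal
(5,3): no bracket -> illegal
(5,4): flips 2 -> legal
(6,4): no bracket -> illegal
(6,5): flips 1 -> legal
(6,6): flips 4 -> legal
B mobility = 6
-- W to move --
(0,0): flips 1 -> legal
(0,2): no bracket -> illegal
(1,0): no bracket -> illegal
(1,2): no bracket -> illegal
(1,3): flips 1 -> legal
(1,4): no bracket -> illegal
(2,0): flips 1 -> legal
(2,4): flips 2 -> legal
(2,5): no bracket -> illegal
(3,0): no bracket -> illegal
(3,1): no bracket -> illegal
(3,2): no bracket -> illegal
(3,6): no bracket -> illegal
(4,2): flips 1 -> legal
(4,6): flips 1 -> legal
(4,7): no bracket -> illegal
(5,2): no bracket -> illegal
(5,3): flips 1 -> legal
(5,4): no bracket -> illegal
(5,7): flips 1 -> legal
(6,5): no bracket -> illegal
(6,6): no bracket -> illegal
(6,7): no bracket -> illegal
W mobility = 8

Answer: B=6 W=8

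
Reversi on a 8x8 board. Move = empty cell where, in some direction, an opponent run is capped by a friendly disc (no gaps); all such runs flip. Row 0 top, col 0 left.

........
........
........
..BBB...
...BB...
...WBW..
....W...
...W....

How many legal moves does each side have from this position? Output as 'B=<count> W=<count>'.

-- B to move --
(4,2): no bracket -> illegal
(4,5): no bracket -> illegal
(4,6): no bracket -> illegal
(5,2): flips 1 -> legal
(5,6): flips 1 -> legal
(6,2): flips 1 -> legal
(6,3): flips 1 -> legal
(6,5): no bracket -> illegal
(6,6): flips 1 -> legal
(7,2): no bracket -> illegal
(7,4): flips 1 -> legal
(7,5): no bracket -> illegal
B mobility = 6
-- W to move --
(2,1): no bracket -> illegal
(2,2): flips 2 -> legal
(2,3): flips 2 -> legal
(2,4): flips 3 -> legal
(2,5): no bracket -> illegal
(3,1): no bracket -> illegal
(3,5): flips 1 -> legal
(4,1): no bracket -> illegal
(4,2): no bracket -> illegal
(4,5): no bracket -> illegal
(5,2): no bracket -> illegal
(6,3): no bracket -> illegal
(6,5): no bracket -> illegal
W mobility = 4

Answer: B=6 W=4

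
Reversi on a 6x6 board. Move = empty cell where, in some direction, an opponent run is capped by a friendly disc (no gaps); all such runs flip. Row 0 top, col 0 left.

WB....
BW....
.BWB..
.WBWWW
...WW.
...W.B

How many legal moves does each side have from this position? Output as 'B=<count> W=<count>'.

-- B to move --
(0,2): no bracket -> illegal
(1,2): flips 2 -> legal
(1,3): no bracket -> illegal
(2,0): no bracket -> illegal
(2,4): no bracket -> illegal
(2,5): no bracket -> illegal
(3,0): flips 1 -> legal
(4,0): no bracket -> illegal
(4,1): flips 1 -> legal
(4,2): no bracket -> illegal
(4,5): flips 1 -> legal
(5,2): no bracket -> illegal
(5,4): flips 1 -> legal
B mobility = 5
-- W to move --
(0,2): flips 1 -> legal
(1,2): flips 1 -> legal
(1,3): flips 1 -> legal
(1,4): no bracket -> illegal
(2,0): flips 2 -> legal
(2,4): flips 1 -> legal
(3,0): no bracket -> illegal
(4,1): no bracket -> illegal
(4,2): flips 1 -> legal
(4,5): no bracket -> illegal
(5,4): no bracket -> illegal
W mobility = 6

Answer: B=5 W=6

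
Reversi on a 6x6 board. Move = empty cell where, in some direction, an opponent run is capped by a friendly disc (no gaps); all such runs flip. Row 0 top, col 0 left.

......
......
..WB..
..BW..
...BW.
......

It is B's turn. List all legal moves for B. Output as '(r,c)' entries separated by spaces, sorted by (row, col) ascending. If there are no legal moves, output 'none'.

(1,1): no bracket -> illegal
(1,2): flips 1 -> legal
(1,3): no bracket -> illegal
(2,1): flips 1 -> legal
(2,4): no bracket -> illegal
(3,1): no bracket -> illegal
(3,4): flips 1 -> legal
(3,5): no bracket -> illegal
(4,2): no bracket -> illegal
(4,5): flips 1 -> legal
(5,3): no bracket -> illegal
(5,4): no bracket -> illegal
(5,5): no bracket -> illegal

Answer: (1,2) (2,1) (3,4) (4,5)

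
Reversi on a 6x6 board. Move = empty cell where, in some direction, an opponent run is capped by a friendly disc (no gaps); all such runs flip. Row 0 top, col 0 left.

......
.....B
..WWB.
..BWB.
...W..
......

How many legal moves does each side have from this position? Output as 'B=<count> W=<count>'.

Answer: B=6 W=7

Derivation:
-- B to move --
(1,1): no bracket -> illegal
(1,2): flips 2 -> legal
(1,3): no bracket -> illegal
(1,4): flips 1 -> legal
(2,1): flips 2 -> legal
(3,1): no bracket -> illegal
(4,2): flips 1 -> legal
(4,4): no bracket -> illegal
(5,2): flips 1 -> legal
(5,3): no bracket -> illegal
(5,4): flips 1 -> legal
B mobility = 6
-- W to move --
(0,4): no bracket -> illegal
(0,5): no bracket -> illegal
(1,3): no bracket -> illegal
(1,4): no bracket -> illegal
(2,1): flips 1 -> legal
(2,5): flips 2 -> legal
(3,1): flips 1 -> legal
(3,5): flips 1 -> legal
(4,1): flips 1 -> legal
(4,2): flips 1 -> legal
(4,4): no bracket -> illegal
(4,5): flips 1 -> legal
W mobility = 7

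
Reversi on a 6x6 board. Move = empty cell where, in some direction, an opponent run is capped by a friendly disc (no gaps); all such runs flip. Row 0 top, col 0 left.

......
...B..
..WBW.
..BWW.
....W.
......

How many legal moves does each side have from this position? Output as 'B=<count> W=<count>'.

Answer: B=7 W=6

Derivation:
-- B to move --
(1,1): no bracket -> illegal
(1,2): flips 1 -> legal
(1,4): no bracket -> illegal
(1,5): no bracket -> illegal
(2,1): flips 1 -> legal
(2,5): flips 1 -> legal
(3,1): flips 1 -> legal
(3,5): flips 3 -> legal
(4,2): no bracket -> illegal
(4,3): flips 1 -> legal
(4,5): flips 1 -> legal
(5,3): no bracket -> illegal
(5,4): no bracket -> illegal
(5,5): no bracket -> illegal
B mobility = 7
-- W to move --
(0,2): flips 1 -> legal
(0,3): flips 2 -> legal
(0,4): flips 1 -> legal
(1,2): flips 1 -> legal
(1,4): no bracket -> illegal
(2,1): no bracket -> illegal
(3,1): flips 1 -> legal
(4,1): no bracket -> illegal
(4,2): flips 1 -> legal
(4,3): no bracket -> illegal
W mobility = 6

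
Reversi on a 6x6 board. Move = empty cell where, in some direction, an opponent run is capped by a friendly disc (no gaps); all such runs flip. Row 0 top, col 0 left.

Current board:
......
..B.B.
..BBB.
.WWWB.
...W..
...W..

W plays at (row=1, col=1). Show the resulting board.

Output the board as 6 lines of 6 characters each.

Answer: ......
.WB.B.
..WBB.
.WWWB.
...W..
...W..

Derivation:
Place W at (1,1); scan 8 dirs for brackets.
Dir NW: first cell '.' (not opp) -> no flip
Dir N: first cell '.' (not opp) -> no flip
Dir NE: first cell '.' (not opp) -> no flip
Dir W: first cell '.' (not opp) -> no flip
Dir E: opp run (1,2), next='.' -> no flip
Dir SW: first cell '.' (not opp) -> no flip
Dir S: first cell '.' (not opp) -> no flip
Dir SE: opp run (2,2) capped by W -> flip
All flips: (2,2)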